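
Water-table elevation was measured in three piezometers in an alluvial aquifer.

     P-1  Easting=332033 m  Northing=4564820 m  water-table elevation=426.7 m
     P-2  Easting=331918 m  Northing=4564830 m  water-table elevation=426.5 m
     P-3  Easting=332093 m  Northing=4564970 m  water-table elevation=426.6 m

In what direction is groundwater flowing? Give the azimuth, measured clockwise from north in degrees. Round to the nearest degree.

309°

Differences from P-1: to P-2 (Δx, Δy, Δh) = (-115, 10, -0.2); to P-3 = (60, 150, -0.1).
Solve a·Δx + b·Δy = Δh: det = (-115)·150 − 60·10 = -17850.
∂h/∂x = [(-0.2)·150 − (-0.1)·10] / -17850 = +0.001625
∂h/∂y = [(-115)·(-0.1) − 60·(-0.2)] / -17850 = -0.001317
Flow direction (−∇h) has components (-0.001625 E, +0.001317 N).
Azimuth = atan2(E, N) = atan2(-0.001625, +0.001317) = 309.0° ≈ 309°.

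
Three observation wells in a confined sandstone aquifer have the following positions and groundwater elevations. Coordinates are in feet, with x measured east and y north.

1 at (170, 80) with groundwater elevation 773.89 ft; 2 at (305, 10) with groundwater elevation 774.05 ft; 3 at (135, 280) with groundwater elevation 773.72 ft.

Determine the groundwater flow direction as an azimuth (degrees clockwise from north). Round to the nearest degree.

311°

Taking 1 as reference: 2−1 = (135, -70, +0.16); 3−1 = (-35, 200, -0.17).
Solve a·Δx + b·Δy = Δh: det = 135·200 − (-35)·(-70) = 24550.
∂h/∂x = [(+0.16)·200 − (-0.17)·(-70)] / 24550 = +0.0008187
∂h/∂y = [135·(-0.17) − (-35)·(+0.16)] / 24550 = -0.0007067
Flow direction (−∇h) has components (-0.0008187 E, +0.0007067 N).
Azimuth = atan2(E, N) = atan2(-0.0008187, +0.0007067) = 310.8° ≈ 311°.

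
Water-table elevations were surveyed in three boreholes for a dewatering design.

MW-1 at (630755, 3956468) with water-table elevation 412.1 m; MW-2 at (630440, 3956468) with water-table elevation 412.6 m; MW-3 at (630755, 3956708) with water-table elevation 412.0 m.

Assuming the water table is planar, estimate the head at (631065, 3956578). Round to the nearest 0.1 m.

411.6 m

∂h/∂x = (412.6 − 412.1) / (630440 − 630755) = -0.001587
∂h/∂y = (412.0 − 412.1) / (3956708 − 3956468) = -0.0004167
h(631065, 3956578) = 412.1 + (-0.001587)·(310) + (-0.0004167)·(110) = 412.1 -0.492 -0.046 = 411.562 m.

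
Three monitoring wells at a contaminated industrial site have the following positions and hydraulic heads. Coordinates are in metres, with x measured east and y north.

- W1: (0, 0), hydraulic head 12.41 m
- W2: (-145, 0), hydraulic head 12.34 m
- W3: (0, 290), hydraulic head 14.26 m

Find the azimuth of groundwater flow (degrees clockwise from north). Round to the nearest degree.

∂h/∂x = (12.34 − 12.41) / (-145 − 0) = +0.0004828
∂h/∂y = (14.26 − 12.41) / (290 − 0) = +0.006379
Flow direction (−∇h) has components (-0.0004828 E, -0.006379 N).
Azimuth = atan2(E, N) = atan2(-0.0004828, -0.006379) = 184.3° ≈ 184°.

184°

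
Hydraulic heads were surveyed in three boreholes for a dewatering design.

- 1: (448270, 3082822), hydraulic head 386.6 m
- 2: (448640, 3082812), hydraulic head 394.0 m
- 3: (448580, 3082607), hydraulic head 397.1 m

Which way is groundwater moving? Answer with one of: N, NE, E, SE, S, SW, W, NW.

Differences from 1: to 2 (Δx, Δy, Δh) = (370, -10, +7.4); to 3 = (310, -215, +10.5).
Determinant of the coordinate differences = 370·(-215) − 310·(-10) = -76450.
∂h/∂x = [(+7.4)·(-215) − (+10.5)·(-10)] / -76450 = +0.01944
∂h/∂y = [370·(+10.5) − 310·(+7.4)] / -76450 = -0.02081
Flow = −∇h = (-0.01944 east, +0.02081 north), which points northwest.

NW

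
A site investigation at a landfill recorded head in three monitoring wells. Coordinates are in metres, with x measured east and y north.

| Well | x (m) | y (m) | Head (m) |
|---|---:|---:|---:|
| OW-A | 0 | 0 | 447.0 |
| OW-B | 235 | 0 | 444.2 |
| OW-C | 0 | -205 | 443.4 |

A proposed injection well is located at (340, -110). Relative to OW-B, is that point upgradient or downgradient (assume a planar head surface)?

∂h/∂x = (444.2 − 447.0) / (235 − 0) = -0.01191
∂h/∂y = (443.4 − 447.0) / (-205 − 0) = +0.01756
Head at (340, -110) = 447.0 + (-0.01191)·(340) + (+0.01756)·(-110) = 441.02 m.
That is lower than the 444.2 m at OW-B, so the point is downgradient.

downgradient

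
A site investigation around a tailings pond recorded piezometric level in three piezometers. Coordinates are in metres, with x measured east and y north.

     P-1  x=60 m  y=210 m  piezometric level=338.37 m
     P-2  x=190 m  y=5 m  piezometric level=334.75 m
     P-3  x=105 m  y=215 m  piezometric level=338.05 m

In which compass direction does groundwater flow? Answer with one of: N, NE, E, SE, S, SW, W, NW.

Three-point gradient (reference P-1): Δ to P-2 = (130, -205, -3.62), Δ to P-3 = (45, 5, -0.32).
∂h/∂x = -0.008476, ∂h/∂y = +0.01228 (det = 9875).
Flow = −∇h = (+0.008476 east, -0.01228 north), which points southeast.

SE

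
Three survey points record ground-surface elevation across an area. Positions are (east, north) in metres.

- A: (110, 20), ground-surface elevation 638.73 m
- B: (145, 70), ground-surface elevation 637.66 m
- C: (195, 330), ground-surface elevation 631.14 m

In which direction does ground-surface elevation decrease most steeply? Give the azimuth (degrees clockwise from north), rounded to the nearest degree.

Differences from A: to B (Δx, Δy, Δh) = (35, 50, -1.07); to C = (85, 310, -7.59).
Solve a·Δx + b·Δy = Δz: det = 35·310 − 85·50 = 6600.
∂z/∂x = [(-1.07)·310 − (-7.59)·50] / 6600 = +0.007242
∂z/∂y = [35·(-7.59) − 85·(-1.07)] / 6600 = -0.02647
Steepest decrease is along −∇f: components (-0.007242 E, +0.02647 N).
Azimuth = atan2(-0.007242, +0.02647) = 344.7° ≈ 345°.

345°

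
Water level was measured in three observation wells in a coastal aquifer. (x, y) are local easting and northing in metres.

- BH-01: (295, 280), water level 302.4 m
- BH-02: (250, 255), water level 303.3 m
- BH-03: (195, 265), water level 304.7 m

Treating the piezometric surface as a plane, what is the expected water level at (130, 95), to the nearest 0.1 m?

305.0 m

Differences from BH-01: to BH-02 (Δx, Δy, Δh) = (-45, -25, +0.9); to BH-03 = (-100, -15, +2.3).
Determinant of the coordinate differences = (-45)·(-15) − (-100)·(-25) = -1825.
∂h/∂x = [(+0.9)·(-15) − (+2.3)·(-25)] / -1825 = -0.02411
∂h/∂y = [(-45)·(+2.3) − (-100)·(+0.9)] / -1825 = +0.007397
h(130, 95) = 302.4 + (-0.02411)·(-165) + (+0.007397)·(-185) = 302.4 +3.978 -1.368 = 305.010 m.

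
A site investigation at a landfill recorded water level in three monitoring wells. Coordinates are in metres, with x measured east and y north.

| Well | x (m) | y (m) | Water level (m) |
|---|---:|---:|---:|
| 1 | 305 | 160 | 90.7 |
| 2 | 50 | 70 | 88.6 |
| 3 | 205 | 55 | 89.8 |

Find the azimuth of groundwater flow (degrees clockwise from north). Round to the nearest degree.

Three-point gradient (reference 1): Δ to 2 = (-255, -90, -2.1), Δ to 3 = (-100, -105, -0.9).
∂h/∂x = +0.007848, ∂h/∂y = +0.001097 (det = 17775).
Flow direction (−∇h) has components (-0.007848 E, -0.001097 N).
Azimuth = atan2(E, N) = atan2(-0.007848, -0.001097) = 262.0° ≈ 262°.

262°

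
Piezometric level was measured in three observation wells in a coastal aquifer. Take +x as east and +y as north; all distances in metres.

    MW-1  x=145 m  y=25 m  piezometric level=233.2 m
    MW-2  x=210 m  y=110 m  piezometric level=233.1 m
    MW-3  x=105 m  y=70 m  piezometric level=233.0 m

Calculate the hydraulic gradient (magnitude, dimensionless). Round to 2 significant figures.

0.0033

Differences from MW-1: to MW-2 (Δx, Δy, Δh) = (65, 85, -0.1); to MW-3 = (-40, 45, -0.2).
Solve a·Δx + b·Δy = Δh: det = 65·45 − (-40)·85 = 6325.
∂h/∂x = [(-0.1)·45 − (-0.2)·85] / 6325 = +0.001976
∂h/∂y = [65·(-0.2) − (-40)·(-0.1)] / 6325 = -0.002688
|∇h| = √(0.001976² + -0.002688²) = 0.003336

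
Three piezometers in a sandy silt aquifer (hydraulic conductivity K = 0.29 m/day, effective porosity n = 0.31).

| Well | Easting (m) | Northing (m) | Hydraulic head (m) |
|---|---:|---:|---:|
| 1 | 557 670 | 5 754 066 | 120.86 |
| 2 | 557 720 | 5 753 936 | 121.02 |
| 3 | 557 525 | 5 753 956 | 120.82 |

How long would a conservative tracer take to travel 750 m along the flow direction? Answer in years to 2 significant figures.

1700 years

With h = a·x + b·y + c and 1 as origin, the differences give:
  50·a + (-130)·b = +0.16
  (-145)·a + (-110)·b = -0.04
Eliminate b (×(-110) and ×(-130), subtract): -24350·a = -22.800 → a = ∂h/∂x = +0.0009363
Back-substitute: b = ∂h/∂y = -0.0008706.
|∇h| = √(0.0009363² + -0.0008706²) = 0.001279
Seepage velocity v = K·i/n = 0.29 × 0.001279 / 0.31 = 0.001196 m/day.
t = 750 / 0.001196 = 6.271e+05 days = 1.72e+03 years.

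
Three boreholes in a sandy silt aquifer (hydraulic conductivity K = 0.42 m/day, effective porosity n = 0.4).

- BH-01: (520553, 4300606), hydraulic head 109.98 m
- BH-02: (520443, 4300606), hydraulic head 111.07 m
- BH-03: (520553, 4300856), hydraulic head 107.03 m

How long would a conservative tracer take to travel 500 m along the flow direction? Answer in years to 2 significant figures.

85 years

∂h/∂x = (111.07 − 109.98) / (520443 − 520553) = -0.009909
∂h/∂y = (107.03 − 109.98) / (4300856 − 4300606) = -0.01180
|∇h| = √(-0.009909² + -0.01180²) = 0.01541
Seepage velocity v = K·i/n = 0.42 × 0.01541 / 0.4 = 0.01618 m/day.
t = 500 / 0.01618 = 3.09e+04 days = 84.6 years.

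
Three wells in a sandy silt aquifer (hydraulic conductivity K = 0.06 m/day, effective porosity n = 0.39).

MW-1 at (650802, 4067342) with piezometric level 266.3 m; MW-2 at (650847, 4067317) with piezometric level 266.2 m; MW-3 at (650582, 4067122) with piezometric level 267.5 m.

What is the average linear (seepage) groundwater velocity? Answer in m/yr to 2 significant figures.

0.22 m/yr

Taking MW-1 as reference: MW-2−MW-1 = (45, -25, -0.1); MW-3−MW-1 = (-220, -220, +1.2).
Determinant of the coordinate differences = 45·(-220) − (-220)·(-25) = -15400.
∂h/∂x = [(-0.1)·(-220) − (+1.2)·(-25)] / -15400 = -0.003377
∂h/∂y = [45·(+1.2) − (-220)·(-0.1)] / -15400 = -0.002078
|∇h| = √(-0.003377² + -0.002078²) = 0.003965
Seepage velocity v = K·i/n = 0.06 × 0.003965 / 0.39 = 0.00061 m/day = 0.2228 m/yr.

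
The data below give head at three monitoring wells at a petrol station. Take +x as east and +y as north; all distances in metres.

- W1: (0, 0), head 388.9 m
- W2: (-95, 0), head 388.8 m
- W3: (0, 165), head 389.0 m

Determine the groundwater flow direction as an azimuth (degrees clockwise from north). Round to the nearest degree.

240°

∂h/∂x = (388.8 − 388.9) / (-95 − 0) = +0.001053
∂h/∂y = (389.0 − 388.9) / (165 − 0) = +0.0006061
Flow direction (−∇h) has components (-0.001053 E, -0.0006061 N).
Azimuth = atan2(E, N) = atan2(-0.001053, -0.0006061) = 240.1° ≈ 240°.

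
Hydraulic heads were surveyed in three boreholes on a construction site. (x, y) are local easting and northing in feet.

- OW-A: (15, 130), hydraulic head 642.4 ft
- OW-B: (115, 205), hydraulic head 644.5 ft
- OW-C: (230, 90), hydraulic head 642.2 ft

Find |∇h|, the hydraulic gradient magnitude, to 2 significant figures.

Three-point gradient (reference OW-A): Δ to OW-B = (100, 75, +2.1), Δ to OW-C = (215, -40, -0.2).
∂h/∂x = +0.003429, ∂h/∂y = +0.02343 (det = -20125).
|∇h| = √(0.003429² + 0.02343²) = 0.02368

0.024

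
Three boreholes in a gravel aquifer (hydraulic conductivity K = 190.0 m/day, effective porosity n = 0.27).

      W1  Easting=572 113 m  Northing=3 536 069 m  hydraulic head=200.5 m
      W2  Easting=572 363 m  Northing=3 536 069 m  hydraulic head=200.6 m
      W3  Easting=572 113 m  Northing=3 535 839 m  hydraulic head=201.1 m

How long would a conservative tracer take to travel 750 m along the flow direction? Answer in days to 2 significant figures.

∂h/∂x = (200.6 − 200.5) / (572363 − 572113) = +0.0004000
∂h/∂y = (201.1 − 200.5) / (3535839 − 3536069) = -0.002609
|∇h| = √(0.0004000² + -0.002609²) = 0.002639
Seepage velocity v = K·i/n = 190.0 × 0.002639 / 0.27 = 1.857 m/day.
t = 750 / 1.857 = 403.9 days.

400 days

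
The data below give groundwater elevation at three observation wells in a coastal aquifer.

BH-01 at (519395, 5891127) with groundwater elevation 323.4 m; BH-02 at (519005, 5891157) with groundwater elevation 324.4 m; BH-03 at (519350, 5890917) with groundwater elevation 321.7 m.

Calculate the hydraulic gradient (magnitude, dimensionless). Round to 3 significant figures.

0.00872

Three-point gradient (reference BH-01): Δ to BH-02 = (-390, 30, +1.0), Δ to BH-03 = (-45, -210, -1.7).
∂h/∂x = -0.001910, ∂h/∂y = +0.008505 (det = 83250).
|∇h| = √(-0.001910² + 0.008505²) = 0.008717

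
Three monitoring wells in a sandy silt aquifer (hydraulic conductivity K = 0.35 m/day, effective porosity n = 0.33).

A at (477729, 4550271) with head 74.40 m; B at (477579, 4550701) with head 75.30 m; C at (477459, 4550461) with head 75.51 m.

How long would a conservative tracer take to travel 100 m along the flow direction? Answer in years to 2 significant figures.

Differences from A: to B (Δx, Δy, Δh) = (-150, 430, +0.90); to C = (-270, 190, +1.11).
Solve a·Δx + b·Δy = Δh: det = (-150)·190 − (-270)·430 = 87600.
∂h/∂x = [(+0.90)·190 − (+1.11)·430] / 87600 = -0.003497
∂h/∂y = [(-150)·(+1.11) − (-270)·(+0.90)] / 87600 = +0.0008733
|∇h| = √(-0.003497² + 0.0008733²) = 0.003604
Seepage velocity v = K·i/n = 0.35 × 0.003604 / 0.33 = 0.003822 m/day.
t = 100 / 0.003822 = 2.616e+04 days = 71.6 years.

72 years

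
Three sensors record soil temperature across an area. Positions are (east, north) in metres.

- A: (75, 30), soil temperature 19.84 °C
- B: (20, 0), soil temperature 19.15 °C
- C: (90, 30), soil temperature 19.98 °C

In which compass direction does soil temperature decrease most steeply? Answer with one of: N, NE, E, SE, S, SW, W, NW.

With T = a·x + b·y + c and A as origin, the differences give:
  (-55)·a + (-30)·b = -0.69
  15·a + 0·b = +0.14
Eliminate b (×0 and ×(-30), subtract): 450·a = 4.200 → a = ∂T/∂x = +0.009333
Back-substitute: b = ∂T/∂y = +0.005889.
Steepest decrease is along −∇f = (-0.009333 E, -0.005889 N) → southwest.

SW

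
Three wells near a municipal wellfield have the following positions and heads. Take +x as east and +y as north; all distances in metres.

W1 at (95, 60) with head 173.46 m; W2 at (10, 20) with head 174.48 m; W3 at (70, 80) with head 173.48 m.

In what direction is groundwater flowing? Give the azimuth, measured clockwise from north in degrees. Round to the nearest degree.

042°

With h = a·x + b·y + c and W1 as origin, the differences give:
  (-85)·a + (-40)·b = +1.02
  (-25)·a + 20·b = +0.02
Eliminate b (×20 and ×(-40), subtract): -2700·a = 21.200 → a = ∂h/∂x = -0.007852
Back-substitute: b = ∂h/∂y = -0.008815.
Flow direction (−∇h) has components (+0.007852 E, +0.008815 N).
Azimuth = atan2(E, N) = atan2(+0.007852, +0.008815) = 41.7° ≈ 042°.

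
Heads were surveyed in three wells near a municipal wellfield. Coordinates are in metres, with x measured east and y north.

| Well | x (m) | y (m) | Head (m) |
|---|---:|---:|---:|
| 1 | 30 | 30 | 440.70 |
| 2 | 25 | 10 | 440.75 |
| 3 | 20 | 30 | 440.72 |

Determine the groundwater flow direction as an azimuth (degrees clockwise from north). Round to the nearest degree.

Three-point gradient (reference 1): Δ to 2 = (-5, -20, +0.05), Δ to 3 = (-10, 0, +0.02).
∂h/∂x = -0.002000, ∂h/∂y = -0.002000 (det = -200).
Flow direction (−∇h) has components (+0.002000 E, +0.002000 N).
Azimuth = atan2(E, N) = atan2(+0.002000, +0.002000) = 45.0° ≈ 045°.

045°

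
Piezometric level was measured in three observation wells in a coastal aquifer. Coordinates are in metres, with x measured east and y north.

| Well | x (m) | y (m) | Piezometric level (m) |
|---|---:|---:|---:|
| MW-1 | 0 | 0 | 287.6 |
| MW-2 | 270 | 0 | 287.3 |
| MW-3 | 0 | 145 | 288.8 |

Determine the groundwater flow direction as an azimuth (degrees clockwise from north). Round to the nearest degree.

172°

∂h/∂x = (287.3 − 287.6) / (270 − 0) = -0.001111
∂h/∂y = (288.8 − 287.6) / (145 − 0) = +0.008276
Flow direction (−∇h) has components (+0.001111 E, -0.008276 N).
Azimuth = atan2(E, N) = atan2(+0.001111, -0.008276) = 172.4° ≈ 172°.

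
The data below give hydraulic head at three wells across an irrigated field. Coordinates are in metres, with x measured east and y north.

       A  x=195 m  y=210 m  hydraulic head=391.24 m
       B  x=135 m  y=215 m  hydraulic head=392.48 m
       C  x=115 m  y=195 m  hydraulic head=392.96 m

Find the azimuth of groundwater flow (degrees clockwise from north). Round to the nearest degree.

082°

With h = a·x + b·y + c and A as origin, the differences give:
  (-60)·a + 5·b = +1.24
  (-80)·a + (-15)·b = +1.72
Eliminate b (×(-15) and ×5, subtract): 1300·a = -27.200 → a = ∂h/∂x = -0.02092
Back-substitute: b = ∂h/∂y = -0.003077.
Flow direction (−∇h) has components (+0.02092 E, +0.003077 N).
Azimuth = atan2(E, N) = atan2(+0.02092, +0.003077) = 81.6° ≈ 082°.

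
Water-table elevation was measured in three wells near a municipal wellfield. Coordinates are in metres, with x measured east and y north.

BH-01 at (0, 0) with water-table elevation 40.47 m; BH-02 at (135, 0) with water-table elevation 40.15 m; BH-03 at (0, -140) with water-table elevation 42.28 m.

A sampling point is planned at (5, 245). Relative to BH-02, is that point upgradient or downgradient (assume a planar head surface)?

downgradient

∂h/∂x = (40.15 − 40.47) / (135 − 0) = -0.002370
∂h/∂y = (42.28 − 40.47) / (-140 − 0) = -0.01293
Head at (5, 245) = 40.47 + (-0.002370)·(5) + (-0.01293)·(245) = 37.29 m.
That is lower than the 40.15 m at BH-02, so the point is downgradient.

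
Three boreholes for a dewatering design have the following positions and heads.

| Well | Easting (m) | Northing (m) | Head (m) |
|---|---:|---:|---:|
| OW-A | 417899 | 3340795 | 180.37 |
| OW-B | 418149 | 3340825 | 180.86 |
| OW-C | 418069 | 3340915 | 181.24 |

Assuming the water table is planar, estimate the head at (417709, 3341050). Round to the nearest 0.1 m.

Differences from OW-A: to OW-B (Δx, Δy, Δh) = (250, 30, +0.49); to OW-C = (170, 120, +0.87).
Determinant of the coordinate differences = 250·120 − 170·30 = 24900.
∂h/∂x = [(+0.49)·120 − (+0.87)·30] / 24900 = +0.001313
∂h/∂y = [250·(+0.87) − 170·(+0.49)] / 24900 = +0.005390
h(417709, 3341050) = 180.37 + (+0.001313)·(-190) + (+0.005390)·(255) = 180.37 -0.250 +1.374 = 181.495 m.

181.5 m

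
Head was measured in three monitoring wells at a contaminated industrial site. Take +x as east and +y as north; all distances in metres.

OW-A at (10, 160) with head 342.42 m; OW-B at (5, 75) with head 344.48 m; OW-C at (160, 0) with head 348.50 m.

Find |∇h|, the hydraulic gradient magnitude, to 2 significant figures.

0.029

With h = a·x + b·y + c and OW-A as origin, the differences give:
  (-5)·a + (-85)·b = +2.06
  150·a + (-160)·b = +6.08
Eliminate b (×(-160) and ×(-85), subtract): 13550·a = 187.200 → a = ∂h/∂x = +0.01382
Back-substitute: b = ∂h/∂y = -0.02505.
|∇h| = √(0.01382² + -0.02505²) = 0.02861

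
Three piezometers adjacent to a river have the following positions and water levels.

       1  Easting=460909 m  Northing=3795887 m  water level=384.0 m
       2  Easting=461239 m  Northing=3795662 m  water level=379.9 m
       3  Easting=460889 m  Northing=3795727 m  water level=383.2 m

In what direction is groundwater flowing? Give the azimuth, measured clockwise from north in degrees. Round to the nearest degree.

126°

With h = a·x + b·y + c and 1 as origin, the differences give:
  330·a + (-225)·b = -4.1
  (-20)·a + (-160)·b = -0.8
Eliminate b (×(-160) and ×(-225), subtract): -57300·a = 476.00 → a = ∂h/∂x = -0.008307
Back-substitute: b = ∂h/∂y = +0.006038.
Flow direction (−∇h) has components (+0.008307 E, -0.006038 N).
Azimuth = atan2(E, N) = atan2(+0.008307, -0.006038) = 126.0° ≈ 126°.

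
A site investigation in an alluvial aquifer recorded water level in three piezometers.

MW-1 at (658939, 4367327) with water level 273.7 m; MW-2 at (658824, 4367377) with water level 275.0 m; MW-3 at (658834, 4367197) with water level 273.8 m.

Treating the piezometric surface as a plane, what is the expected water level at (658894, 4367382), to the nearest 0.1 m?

Three-point gradient (reference MW-1): Δ to MW-2 = (-115, 50, +1.3), Δ to MW-3 = (-105, -130, +0.1).
∂h/∂x = -0.008614, ∂h/∂y = +0.006188 (det = 20200).
h(658894, 4367382) = 273.7 + (-0.008614)·(-45) + (+0.006188)·(55) = 273.7 +0.388 +0.340 = 274.428 m.

274.4 m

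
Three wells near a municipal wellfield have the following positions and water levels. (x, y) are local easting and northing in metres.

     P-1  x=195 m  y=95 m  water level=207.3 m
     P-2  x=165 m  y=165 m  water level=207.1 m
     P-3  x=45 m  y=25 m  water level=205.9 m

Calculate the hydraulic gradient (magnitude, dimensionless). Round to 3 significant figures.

With h = a·x + b·y + c and P-1 as origin, the differences give:
  (-30)·a + 70·b = -0.2
  (-150)·a + (-70)·b = -1.4
Eliminate b (×(-70) and ×70, subtract): 12600·a = 112.00 → a = ∂h/∂x = +0.008889
Back-substitute: b = ∂h/∂y = +0.0009524.
|∇h| = √(0.008889² + 0.0009524²) = 0.00894

0.00894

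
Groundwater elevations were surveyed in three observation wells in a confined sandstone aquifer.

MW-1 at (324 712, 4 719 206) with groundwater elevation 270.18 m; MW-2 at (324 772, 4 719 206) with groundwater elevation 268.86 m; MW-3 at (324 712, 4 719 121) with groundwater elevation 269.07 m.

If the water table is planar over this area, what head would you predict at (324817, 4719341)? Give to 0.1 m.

∂h/∂x = (268.86 − 270.18) / (324772 − 324712) = -0.02200
∂h/∂y = (269.07 − 270.18) / (4719121 − 4719206) = +0.01306
h(324817, 4719341) = 270.18 + (-0.02200)·(105) + (+0.01306)·(135) = 270.18 -2.310 +1.763 = 269.633 m.

269.6 m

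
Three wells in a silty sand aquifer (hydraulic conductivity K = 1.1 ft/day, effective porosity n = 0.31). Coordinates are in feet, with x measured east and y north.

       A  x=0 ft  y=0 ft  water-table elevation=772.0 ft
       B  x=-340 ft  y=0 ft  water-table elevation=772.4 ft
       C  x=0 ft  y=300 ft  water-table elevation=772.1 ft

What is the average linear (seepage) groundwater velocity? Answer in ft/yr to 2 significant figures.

1.6 ft/yr

∂h/∂x = (772.4 − 772.0) / (-340 − 0) = -0.001176
∂h/∂y = (772.1 − 772.0) / (300 − 0) = +0.0003333
|∇h| = √(-0.001176² + 0.0003333²) = 0.001222
Seepage velocity v = K·i/n = 1.1 × 0.001222 / 0.31 = 0.004336 ft/day = 1.584 ft/yr.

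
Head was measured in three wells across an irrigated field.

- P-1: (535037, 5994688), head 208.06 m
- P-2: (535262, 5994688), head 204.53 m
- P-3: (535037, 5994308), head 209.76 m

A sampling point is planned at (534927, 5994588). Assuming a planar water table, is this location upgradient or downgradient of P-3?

∂h/∂x = (204.53 − 208.06) / (535262 − 535037) = -0.01569
∂h/∂y = (209.76 − 208.06) / (5994308 − 5994688) = -0.004474
Head at (534927, 5994588) = 208.06 + (-0.01569)·(-110) + (-0.004474)·(-100) = 210.23 m.
That is higher than the 209.76 m at P-3, so the point is upgradient.

upgradient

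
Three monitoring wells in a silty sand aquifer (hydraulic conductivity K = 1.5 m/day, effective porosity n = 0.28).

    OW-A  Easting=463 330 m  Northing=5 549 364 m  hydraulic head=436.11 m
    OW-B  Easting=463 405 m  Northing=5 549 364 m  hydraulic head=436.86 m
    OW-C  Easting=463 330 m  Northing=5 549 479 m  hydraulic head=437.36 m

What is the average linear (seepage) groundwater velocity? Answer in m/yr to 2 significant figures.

∂h/∂x = (436.86 − 436.11) / (463405 − 463330) = +0.01000
∂h/∂y = (437.36 − 436.11) / (5549479 − 5549364) = +0.01087
|∇h| = √(0.01000² + 0.01087²) = 0.01477
Seepage velocity v = K·i/n = 1.5 × 0.01477 / 0.28 = 0.07913 m/day = 28.9 m/yr.

29 m/yr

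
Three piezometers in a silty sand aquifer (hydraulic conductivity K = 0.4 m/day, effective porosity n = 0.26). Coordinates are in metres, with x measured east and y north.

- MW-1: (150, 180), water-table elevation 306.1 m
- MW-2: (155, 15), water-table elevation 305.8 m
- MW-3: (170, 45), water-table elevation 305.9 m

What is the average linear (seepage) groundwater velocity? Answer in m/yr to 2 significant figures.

1.9 m/yr

Differences from MW-1: to MW-2 (Δx, Δy, Δh) = (5, -165, -0.3); to MW-3 = (20, -135, -0.2).
Solve a·Δx + b·Δy = Δh: det = 5·(-135) − 20·(-165) = 2625.
∂h/∂x = [(-0.3)·(-135) − (-0.2)·(-165)] / 2625 = +0.002857
∂h/∂y = [5·(-0.2) − 20·(-0.3)] / 2625 = +0.001905
|∇h| = √(0.002857² + 0.001905²) = 0.003434
Seepage velocity v = K·i/n = 0.4 × 0.003434 / 0.26 = 0.005283 m/day = 1.93 m/yr.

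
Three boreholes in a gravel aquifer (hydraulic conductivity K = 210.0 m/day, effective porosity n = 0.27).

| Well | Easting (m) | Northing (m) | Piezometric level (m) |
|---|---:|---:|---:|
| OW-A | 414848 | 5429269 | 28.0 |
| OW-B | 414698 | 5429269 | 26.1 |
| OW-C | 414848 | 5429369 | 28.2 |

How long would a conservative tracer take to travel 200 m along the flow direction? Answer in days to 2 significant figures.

∂h/∂x = (26.1 − 28.0) / (414698 − 414848) = +0.01267
∂h/∂y = (28.2 − 28.0) / (5429369 − 5429269) = +0.002000
|∇h| = √(0.01267² + 0.002000²) = 0.01283
Seepage velocity v = K·i/n = 210.0 × 0.01283 / 0.27 = 9.979 m/day.
t = 200 / 9.979 = 20.04 days.

20 days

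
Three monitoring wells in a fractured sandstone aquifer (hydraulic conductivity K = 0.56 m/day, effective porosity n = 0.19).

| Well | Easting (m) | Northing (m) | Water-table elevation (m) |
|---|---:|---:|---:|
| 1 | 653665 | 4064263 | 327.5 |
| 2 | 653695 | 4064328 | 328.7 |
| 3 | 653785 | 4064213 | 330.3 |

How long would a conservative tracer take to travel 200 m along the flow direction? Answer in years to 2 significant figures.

6.9 years

With h = a·x + b·y + c and 1 as origin, the differences give:
  30·a + 65·b = +1.2
  120·a + (-50)·b = +2.8
Eliminate b (×(-50) and ×65, subtract): -9300·a = -242.00 → a = ∂h/∂x = +0.02602
Back-substitute: b = ∂h/∂y = +0.006452.
|∇h| = √(0.02602² + 0.006452²) = 0.02681
Seepage velocity v = K·i/n = 0.56 × 0.02681 / 0.19 = 0.07902 m/day.
t = 200 / 0.07902 = 2531 days = 6.93 years.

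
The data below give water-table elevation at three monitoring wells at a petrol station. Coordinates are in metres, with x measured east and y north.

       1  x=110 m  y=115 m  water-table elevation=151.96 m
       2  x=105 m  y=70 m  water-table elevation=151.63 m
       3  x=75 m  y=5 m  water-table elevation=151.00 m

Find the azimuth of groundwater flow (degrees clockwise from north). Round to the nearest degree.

With h = a·x + b·y + c and 1 as origin, the differences give:
  (-5)·a + (-45)·b = -0.33
  (-35)·a + (-110)·b = -0.96
Eliminate b (×(-110) and ×(-45), subtract): -1025·a = -6.900 → a = ∂h/∂x = +0.006732
Back-substitute: b = ∂h/∂y = +0.006585.
Flow direction (−∇h) has components (-0.006732 E, -0.006585 N).
Azimuth = atan2(E, N) = atan2(-0.006732, -0.006585) = 225.6° ≈ 226°.

226°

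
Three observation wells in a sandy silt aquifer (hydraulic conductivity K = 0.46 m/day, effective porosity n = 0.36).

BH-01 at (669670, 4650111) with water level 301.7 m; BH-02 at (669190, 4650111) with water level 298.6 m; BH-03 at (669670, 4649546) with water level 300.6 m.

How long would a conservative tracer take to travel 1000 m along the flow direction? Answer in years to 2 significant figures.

320 years

∂h/∂x = (298.6 − 301.7) / (669190 − 669670) = +0.006458
∂h/∂y = (300.6 − 301.7) / (4649546 − 4650111) = +0.001947
|∇h| = √(0.006458² + 0.001947²) = 0.006745
Seepage velocity v = K·i/n = 0.46 × 0.006745 / 0.36 = 0.008619 m/day.
t = 1000 / 0.008619 = 1.16e+05 days = 318 years.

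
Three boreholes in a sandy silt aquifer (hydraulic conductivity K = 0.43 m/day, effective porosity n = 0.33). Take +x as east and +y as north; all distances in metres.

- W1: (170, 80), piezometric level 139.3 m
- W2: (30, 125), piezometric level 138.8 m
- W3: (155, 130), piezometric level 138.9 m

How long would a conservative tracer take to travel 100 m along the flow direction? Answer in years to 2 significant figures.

Taking W1 as reference: W2−W1 = (-140, 45, -0.5); W3−W1 = (-15, 50, -0.4).
Solve a·Δx + b·Δy = Δh: det = (-140)·50 − (-15)·45 = -6325.
∂h/∂x = [(-0.5)·50 − (-0.4)·45] / -6325 = +0.001107
∂h/∂y = [(-140)·(-0.4) − (-15)·(-0.5)] / -6325 = -0.007668
|∇h| = √(0.001107² + -0.007668²) = 0.007747
Seepage velocity v = K·i/n = 0.43 × 0.007747 / 0.33 = 0.01009 m/day.
t = 100 / 0.01009 = 9911 days = 27.1 years.

27 years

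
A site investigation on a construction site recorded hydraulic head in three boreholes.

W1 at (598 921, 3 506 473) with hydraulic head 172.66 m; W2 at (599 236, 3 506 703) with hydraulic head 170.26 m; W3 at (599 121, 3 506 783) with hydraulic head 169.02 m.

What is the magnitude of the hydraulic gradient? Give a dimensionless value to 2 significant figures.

0.013

Taking W1 as reference: W2−W1 = (315, 230, -2.40); W3−W1 = (200, 310, -3.64).
Solve a·Δx + b·Δy = Δh: det = 315·310 − 200·230 = 51650.
∂h/∂x = [(-2.40)·310 − (-3.64)·230] / 51650 = +0.001804
∂h/∂y = [315·(-3.64) − 200·(-2.40)] / 51650 = -0.01291
|∇h| = √(0.001804² + -0.01291²) = 0.01304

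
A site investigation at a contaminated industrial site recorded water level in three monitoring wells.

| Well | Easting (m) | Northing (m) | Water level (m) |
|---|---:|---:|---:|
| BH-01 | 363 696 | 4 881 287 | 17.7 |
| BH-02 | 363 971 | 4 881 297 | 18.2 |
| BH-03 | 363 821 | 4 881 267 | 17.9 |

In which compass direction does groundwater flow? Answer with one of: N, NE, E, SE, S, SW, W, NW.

SW

Taking BH-01 as reference: BH-02−BH-01 = (275, 10, +0.5); BH-03−BH-01 = (125, -20, +0.2).
Determinant of the coordinate differences = 275·(-20) − 125·10 = -6750.
∂h/∂x = [(+0.5)·(-20) − (+0.2)·10] / -6750 = +0.001778
∂h/∂y = [275·(+0.2) − 125·(+0.5)] / -6750 = +0.001111
Flow = −∇h = (-0.001778 east, -0.001111 north), which points southwest.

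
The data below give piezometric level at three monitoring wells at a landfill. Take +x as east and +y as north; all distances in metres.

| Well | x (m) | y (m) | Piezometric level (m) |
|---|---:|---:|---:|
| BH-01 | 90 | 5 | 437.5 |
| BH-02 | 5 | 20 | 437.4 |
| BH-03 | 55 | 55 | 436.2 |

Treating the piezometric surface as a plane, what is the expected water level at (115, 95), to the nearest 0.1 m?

With h = a·x + b·y + c and BH-01 as origin, the differences give:
  (-85)·a + 15·b = -0.1
  (-35)·a + 50·b = -1.3
Eliminate b (×50 and ×15, subtract): -3725·a = 14.50 → a = ∂h/∂x = -0.003893
Back-substitute: b = ∂h/∂y = -0.02872.
h(115, 95) = 437.5 + (-0.003893)·(25) + (-0.02872)·(90) = 437.5 -0.097 -2.585 = 434.817 m.

434.8 m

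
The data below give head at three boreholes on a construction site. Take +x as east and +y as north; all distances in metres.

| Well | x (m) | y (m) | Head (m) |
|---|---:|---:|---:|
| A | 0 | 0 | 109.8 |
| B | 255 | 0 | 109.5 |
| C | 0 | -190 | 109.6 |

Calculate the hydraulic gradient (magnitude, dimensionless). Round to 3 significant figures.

0.00158

∂h/∂x = (109.5 − 109.8) / (255 − 0) = -0.001176
∂h/∂y = (109.6 − 109.8) / (-190 − 0) = +0.001053
|∇h| = √(-0.001176² + 0.001053²) = 0.001579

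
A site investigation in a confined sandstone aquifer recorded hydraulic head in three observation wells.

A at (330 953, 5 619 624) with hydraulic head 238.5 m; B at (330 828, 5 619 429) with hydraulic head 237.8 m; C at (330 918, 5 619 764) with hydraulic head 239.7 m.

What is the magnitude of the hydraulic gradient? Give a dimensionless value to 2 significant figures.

With h = a·x + b·y + c and A as origin, the differences give:
  (-125)·a + (-195)·b = -0.7
  (-35)·a + 140·b = +1.2
Eliminate b (×140 and ×(-195), subtract): -24325·a = 136.00 → a = ∂h/∂x = -0.005591
Back-substitute: b = ∂h/∂y = +0.007174.
|∇h| = √(-0.005591² + 0.007174²) = 0.009095

0.0091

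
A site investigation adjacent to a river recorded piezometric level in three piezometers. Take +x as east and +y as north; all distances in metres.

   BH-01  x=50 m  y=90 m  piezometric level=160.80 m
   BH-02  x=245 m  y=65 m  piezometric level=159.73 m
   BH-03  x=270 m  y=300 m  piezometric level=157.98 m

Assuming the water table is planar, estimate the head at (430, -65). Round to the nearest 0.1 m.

159.4 m

Taking BH-01 as reference: BH-02−BH-01 = (195, -25, -1.07); BH-03−BH-01 = (220, 210, -2.82).
Solve a·Δx + b·Δy = Δh: det = 195·210 − 220·(-25) = 46450.
∂h/∂x = [(-1.07)·210 − (-2.82)·(-25)] / 46450 = -0.006355
∂h/∂y = [195·(-2.82) − 220·(-1.07)] / 46450 = -0.006771
h(430, -65) = 160.80 + (-0.006355)·(380) + (-0.006771)·(-155) = 160.80 -2.415 +1.049 = 159.434 m.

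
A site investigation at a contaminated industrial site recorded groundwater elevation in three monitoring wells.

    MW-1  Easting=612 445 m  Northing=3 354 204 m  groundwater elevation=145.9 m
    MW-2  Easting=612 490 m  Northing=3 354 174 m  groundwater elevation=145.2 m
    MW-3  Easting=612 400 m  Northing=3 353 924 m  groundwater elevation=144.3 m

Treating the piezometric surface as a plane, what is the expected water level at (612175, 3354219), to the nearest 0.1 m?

148.9 m

Three-point gradient (reference MW-1): Δ to MW-2 = (45, -30, -0.7), Δ to MW-3 = (-45, -280, -1.6).
∂h/∂x = -0.01061, ∂h/∂y = +0.007419 (det = -13950).
h(612175, 3354219) = 145.9 + (-0.01061)·(-270) + (+0.007419)·(15) = 145.9 +2.865 +0.111 = 148.876 m.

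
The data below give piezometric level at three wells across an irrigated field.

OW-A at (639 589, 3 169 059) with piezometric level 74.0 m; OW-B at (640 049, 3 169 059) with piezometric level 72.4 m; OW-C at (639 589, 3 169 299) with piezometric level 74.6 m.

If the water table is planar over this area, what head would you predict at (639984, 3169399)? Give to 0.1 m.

∂h/∂x = (72.4 − 74.0) / (640049 − 639589) = -0.003478
∂h/∂y = (74.6 − 74.0) / (3169299 − 3169059) = +0.002500
h(639984, 3169399) = 74.0 + (-0.003478)·(395) + (+0.002500)·(340) = 74.0 -1.374 +0.850 = 73.476 m.

73.5 m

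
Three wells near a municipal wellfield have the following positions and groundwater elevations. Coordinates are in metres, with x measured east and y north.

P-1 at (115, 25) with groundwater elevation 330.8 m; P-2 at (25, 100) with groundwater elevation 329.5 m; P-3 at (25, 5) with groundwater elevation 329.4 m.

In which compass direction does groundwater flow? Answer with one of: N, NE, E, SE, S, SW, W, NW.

Differences from P-1: to P-2 (Δx, Δy, Δh) = (-90, 75, -1.3); to P-3 = (-90, -20, -1.4).
Determinant of the coordinate differences = (-90)·(-20) − (-90)·75 = 8550.
∂h/∂x = [(-1.3)·(-20) − (-1.4)·75] / 8550 = +0.01532
∂h/∂y = [(-90)·(-1.4) − (-90)·(-1.3)] / 8550 = +0.001053
Flow = −∇h = (-0.01532 east, -0.001053 north), which points west.

W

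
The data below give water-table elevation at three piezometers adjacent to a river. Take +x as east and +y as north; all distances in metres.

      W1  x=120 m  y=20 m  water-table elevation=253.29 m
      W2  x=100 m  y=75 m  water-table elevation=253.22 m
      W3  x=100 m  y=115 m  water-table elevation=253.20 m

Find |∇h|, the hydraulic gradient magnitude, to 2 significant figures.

0.0022

With h = a·x + b·y + c and W1 as origin, the differences give:
  (-20)·a + 55·b = -0.07
  (-20)·a + 95·b = -0.09
Eliminate b (×95 and ×55, subtract): -800·a = -1.700 → a = ∂h/∂x = +0.002125
Back-substitute: b = ∂h/∂y = -0.0005000.
|∇h| = √(0.002125² + -0.0005000²) = 0.002183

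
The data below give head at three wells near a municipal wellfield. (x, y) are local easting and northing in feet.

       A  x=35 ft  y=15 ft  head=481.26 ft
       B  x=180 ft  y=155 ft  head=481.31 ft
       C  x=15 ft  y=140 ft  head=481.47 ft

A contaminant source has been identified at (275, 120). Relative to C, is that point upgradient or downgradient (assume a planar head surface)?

With h = a·x + b·y + c and A as origin, the differences give:
  145·a + 140·b = +0.05
  (-20)·a + 125·b = +0.21
Eliminate b (×125 and ×140, subtract): 20925·a = -23.150 → a = ∂h/∂x = -0.001106
Back-substitute: b = ∂h/∂y = +0.001503.
Head at (275, 120) = 481.26 + (-0.001106)·(240) + (+0.001503)·(105) = 481.15 ft.
That is lower than the 481.47 ft at C, so the point is downgradient.

downgradient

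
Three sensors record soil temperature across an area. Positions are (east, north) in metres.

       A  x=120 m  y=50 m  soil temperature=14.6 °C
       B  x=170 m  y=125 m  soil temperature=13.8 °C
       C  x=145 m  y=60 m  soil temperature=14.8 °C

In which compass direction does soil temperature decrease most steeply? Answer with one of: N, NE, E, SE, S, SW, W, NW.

NW

With T = a·x + b·y + c and A as origin, the differences give:
  50·a + 75·b = -0.8
  25·a + 10·b = +0.2
Eliminate b (×10 and ×75, subtract): -1375·a = -23.00 → a = ∂T/∂x = +0.01673
Back-substitute: b = ∂T/∂y = -0.02182.
Steepest decrease is along −∇f = (-0.01673 E, +0.02182 N) → northwest.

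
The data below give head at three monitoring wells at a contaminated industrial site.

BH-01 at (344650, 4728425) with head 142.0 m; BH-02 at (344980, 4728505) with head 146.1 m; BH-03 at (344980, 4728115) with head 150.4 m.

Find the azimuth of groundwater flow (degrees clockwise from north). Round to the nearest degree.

Taking BH-01 as reference: BH-02−BH-01 = (330, 80, +4.1); BH-03−BH-01 = (330, -310, +8.4).
Solve a·Δx + b·Δy = Δh: det = 330·(-310) − 330·80 = -128700.
∂h/∂x = [(+4.1)·(-310) − (+8.4)·80] / -128700 = +0.01510
∂h/∂y = [330·(+8.4) − 330·(+4.1)] / -128700 = -0.01103
Flow direction (−∇h) has components (-0.01510 E, +0.01103 N).
Azimuth = atan2(E, N) = atan2(-0.01510, +0.01103) = 306.1° ≈ 306°.

306°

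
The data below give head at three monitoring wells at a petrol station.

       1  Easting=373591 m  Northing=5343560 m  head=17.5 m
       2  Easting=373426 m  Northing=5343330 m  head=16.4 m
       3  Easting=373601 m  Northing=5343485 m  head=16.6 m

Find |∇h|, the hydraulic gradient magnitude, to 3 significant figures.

0.0138

Three-point gradient (reference 1): Δ to 2 = (-165, -230, -1.1), Δ to 3 = (10, -75, -0.9).
∂h/∂x = -0.008484, ∂h/∂y = +0.01087 (det = 14675).
|∇h| = √(-0.008484² + 0.01087²) = 0.01379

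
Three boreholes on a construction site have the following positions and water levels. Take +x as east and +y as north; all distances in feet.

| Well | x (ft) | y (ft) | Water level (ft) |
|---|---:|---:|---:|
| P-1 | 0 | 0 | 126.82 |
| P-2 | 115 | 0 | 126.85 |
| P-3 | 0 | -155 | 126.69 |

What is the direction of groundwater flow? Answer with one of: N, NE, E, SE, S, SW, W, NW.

∂h/∂x = (126.85 − 126.82) / (115 − 0) = +0.0002609
∂h/∂y = (126.69 − 126.82) / (-155 − 0) = +0.0008387
Flow = −∇h = (-0.0002609 east, -0.0008387 north), which points south.

S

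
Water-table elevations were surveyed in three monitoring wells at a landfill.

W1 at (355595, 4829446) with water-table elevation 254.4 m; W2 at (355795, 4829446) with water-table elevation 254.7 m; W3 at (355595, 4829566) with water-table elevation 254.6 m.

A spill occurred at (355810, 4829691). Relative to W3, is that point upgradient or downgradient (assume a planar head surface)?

∂h/∂x = (254.7 − 254.4) / (355795 − 355595) = +0.001500
∂h/∂y = (254.6 − 254.4) / (4829566 − 4829446) = +0.001667
Head at (355810, 4829691) = 254.4 + (+0.001500)·(215) + (+0.001667)·(245) = 255.13 m.
That is higher than the 254.6 m at W3, so the point is upgradient.

upgradient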